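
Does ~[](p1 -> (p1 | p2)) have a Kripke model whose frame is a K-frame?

Unsatisfiable

1. ~[](p1 -> (p1 | p2)), 0
2. ~(p1 -> (p1 | p2)), 1
3. p1, 1
4. ~(p1 | p2), 1
5. ~p1, 1
6. ~p2, 1
Accessibility: 0R1
Branch closes: p1 and ~p1 both at 1.
All branches of the tableau close; one closing branch shown above.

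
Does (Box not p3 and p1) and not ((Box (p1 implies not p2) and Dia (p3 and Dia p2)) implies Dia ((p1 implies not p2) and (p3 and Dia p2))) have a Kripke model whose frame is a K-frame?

Unsatisfiable

1. (Box not p3 and p1) and not ((Box (p1 implies not p2) and Dia (p3 and Dia p2)) implies Dia ((p1 implies not p2) and (p3 and Dia p2))), 0
2. Box not p3 and p1, 0
3. not ((Box (p1 implies not p2) and Dia (p3 and Dia p2)) implies Dia ((p1 implies not p2) and (p3 and Dia p2))), 0
4. Box not p3, 0
5. p1, 0
6. Box (p1 implies not p2) and Dia (p3 and Dia p2), 0
7. not Dia ((p1 implies not p2) and (p3 and Dia p2)), 0
8. Box (p1 implies not p2), 0
9. Dia (p3 and Dia p2), 0
10. p3 and Dia p2, 1
11. p3, 1
12. Dia p2, 1
13. not p3, 1
Accessibility: 0R1
Branch closes: p3 and not p3 both at 1.
(One branch shown.) All branches close.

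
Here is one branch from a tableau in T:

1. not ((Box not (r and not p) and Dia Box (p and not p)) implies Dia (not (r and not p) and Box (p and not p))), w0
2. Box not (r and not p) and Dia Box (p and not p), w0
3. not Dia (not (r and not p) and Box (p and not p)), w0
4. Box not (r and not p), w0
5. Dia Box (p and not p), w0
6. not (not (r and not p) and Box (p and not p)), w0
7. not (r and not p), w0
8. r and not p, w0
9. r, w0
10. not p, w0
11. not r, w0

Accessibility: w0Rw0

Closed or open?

Both r and not r appear at w0.

Yes, closed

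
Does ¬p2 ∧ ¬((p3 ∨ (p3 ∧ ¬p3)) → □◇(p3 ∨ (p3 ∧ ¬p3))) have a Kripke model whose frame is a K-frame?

1. ¬p2 ∧ ¬((p3 ∨ (p3 ∧ ¬p3)) → □◇(p3 ∨ (p3 ∧ ¬p3))), u
2. ¬p2, u   [∧-rule on 1]
3. ¬((p3 ∨ (p3 ∧ ¬p3)) → □◇(p3 ∨ (p3 ∧ ¬p3))), u   [∧-rule on 1]
4. p3 ∨ (p3 ∧ ¬p3), u   [¬→-rule on 3]
5. ¬□◇(p3 ∨ (p3 ∧ ¬p3)), u   [¬→-rule on 3]
6. p3, u   [∨-rule on 4 (branches; this branch)]
7. ¬◇(p3 ∨ (p3 ∧ ¬p3)), v   [¬□-rule on 5: fresh world v, uRv]
Accessibility: uRv

Satisfiable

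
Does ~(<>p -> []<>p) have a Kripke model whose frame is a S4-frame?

Yes, satisfiable

1. ~(<>p -> []<>p), 0
2. <>p, 0
3. ~[]<>p, 0
4. p, 1
5. ~<>p, 2
6. ~p, 2
Accessibility: 0R0, 0R1, 0R2, 1R1, 2R2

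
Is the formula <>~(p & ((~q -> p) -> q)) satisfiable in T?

Satisfiable (open branch found)

1. <>~(p & ((~q -> p) -> q)), u
2. ~(p & ((~q -> p) -> q)), v   [<>-rule on 1: fresh world v, uRv]
3. ~((~q -> p) -> q), v   [~&-rule on 2 (branches; this branch)]
4. ~q -> p, v   [~->-rule on 3]
5. ~q, v   [~->-rule on 3]
6. p, v   [->-rule on 4 (branches; this branch)]
Accessibility: uRu, uRv, vRv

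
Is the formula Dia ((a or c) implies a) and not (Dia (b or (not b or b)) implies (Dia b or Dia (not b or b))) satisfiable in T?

Unsatisfiable (every branch closes)

1. Dia ((a or c) implies a) and not (Dia (b or (not b or b)) implies (Dia b or Dia (not b or b))), 0
2. Dia ((a or c) implies a), 0   [and-rule on 1]
3. not (Dia (b or (not b or b)) implies (Dia b or Dia (not b or b))), 0   [and-rule on 1]
4. Dia (b or (not b or b)), 0   [neg-implies-rule on 3]
5. not (Dia b or Dia (not b or b)), 0   [neg-implies-rule on 3]
6. not Dia b, 0   [neg-or-rule on 5]
7. not Dia (not b or b), 0   [neg-or-rule on 5]
8. not b, 0   [neg-Dia-rule on 6 via 0R0]
9. not (not b or b), 0   [neg-Dia-rule on 7 via 0R0]
10. b, 0   [neg-or-rule on 9]
Accessibility: 0R0
Branch closes: b and not b both at 0.
(One branch shown.) All branches close.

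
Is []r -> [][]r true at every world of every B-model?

Tableau for the negation ~([]r -> [][]r):
1. ~([]r -> [][]r), 0
2. []r, 0   [~->-rule on 1]
3. ~[][]r, 0   [~->-rule on 1]
4. r, 0   [[]-rule on 2 via 0R0]
5. ~[]r, 1   [~[]-rule on 3: fresh world 1, 0R1]
6. r, 1   [[]-rule on 2 via 0R1]
7. ~r, 2   [~[]-rule on 5: fresh world 2, 1R2]
Accessibility: 0R0, 0R1, 1R0, 1R1, 1R2, 2R1, 2R2
The negation has an open branch (countermodel exists).

No, not valid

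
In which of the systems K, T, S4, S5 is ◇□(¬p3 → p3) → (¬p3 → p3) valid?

S5

S4-tableau for the negation ¬(◇□(¬p3 → p3) → (¬p3 → p3)):
1. ¬(◇□(¬p3 → p3) → (¬p3 → p3)), 0
2. ◇□(¬p3 → p3), 0   [¬→-rule on 1]
3. ¬(¬p3 → p3), 0   [¬→-rule on 1]
4. ¬p3, 0   [¬→-rule on 3]
5. □(¬p3 → p3), 1   [◇-rule on 2: fresh world 1, 0R1]
6. ¬p3 → p3, 1   [□-rule on 5 via 1R1]
7. p3, 1   [→-rule on 6 (branches; this branch)]
Accessibility: 0R0, 0R1, 1R1
Complete open branch: countermodel on an S4-frame, so not valid in S4, nor in K, T (the same frame is also a K-frame and a T-frame).
S5-tableau for the negation ¬(◇□(¬p3 → p3) → (¬p3 → p3)):
1. ¬(◇□(¬p3 → p3) → (¬p3 → p3)), 0
2. ◇□(¬p3 → p3), 0   [¬→-rule on 1]
3. ¬(¬p3 → p3), 0   [¬→-rule on 1]
4. ¬p3, 0   [¬→-rule on 3]
5. □(¬p3 → p3), 1   [◇-rule on 2: fresh world 1, 0R1]
6. ¬p3 → p3, 0   [□-rule on 5 via 1R0]
7. ¬p3 → p3, 1   [□-rule on 5 via 1R1]
8. p3, 0   [→-rule on 6 (branches; this branch)]
Accessibility: 0R0, 0R1, 1R0, 1R1
Branch closes: p3 and ¬p3 both at 0.
Every branch closes (one shown): valid in S5.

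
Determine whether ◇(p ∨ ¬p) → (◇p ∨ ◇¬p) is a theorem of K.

Tableau for the negation ¬(◇(p ∨ ¬p) → (◇p ∨ ◇¬p)):
1. ¬(◇(p ∨ ¬p) → (◇p ∨ ◇¬p)), u
2. ◇(p ∨ ¬p), u   [¬→-rule on 1]
3. ¬(◇p ∨ ◇¬p), u   [¬→-rule on 1]
4. ¬◇p, u   [¬∨-rule on 3]
5. ¬◇¬p, u   [¬∨-rule on 3]
6. p ∨ ¬p, v   [◇-rule on 2: fresh world v, uRv]
7. ¬p, v   [¬◇-rule on 4 via uRv]
8. p, v   [¬◇-rule on 5 via uRv]
Accessibility: uRv
Branch closes: p and ¬p both at v.
Every branch of the negation's tableau closes; the branch above is one of them.

Yes, valid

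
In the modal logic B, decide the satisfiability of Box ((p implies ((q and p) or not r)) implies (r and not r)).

1. Box ((p implies ((q and p) or not r)) implies (r and not r)), u
2. (p implies ((q and p) or not r)) implies (r and not r), u
3. not (p implies ((q and p) or not r)), u
4. p, u
5. not ((q and p) or not r), u
6. not (q and p), u
7. r, u
8. not q, u
Accessibility: uRu

Satisfiable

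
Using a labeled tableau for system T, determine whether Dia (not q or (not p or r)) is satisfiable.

1. Dia (not q or (not p or r)), u
2. not q or (not p or r), v
3. not p or r, v
4. r, v
Accessibility: uRu, uRv, vRv

Satisfiable (open branch found)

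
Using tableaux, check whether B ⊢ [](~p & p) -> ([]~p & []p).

Yes, valid

Tableau for the negation ~([](~p & p) -> ([]~p & []p)):
1. ~([](~p & p) -> ([]~p & []p)), w0
2. [](~p & p), w0
3. ~([]~p & []p), w0
4. ~p & p, w0
5. ~p, w0
6. p, w0
Accessibility: w0Rw0
Branch closes: p and ~p both at w0.
All branches of the negation close; one closing branch shown above.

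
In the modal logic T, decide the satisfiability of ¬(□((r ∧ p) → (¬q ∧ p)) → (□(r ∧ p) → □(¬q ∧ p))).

Unsatisfiable

1. ¬(□((r ∧ p) → (¬q ∧ p)) → (□(r ∧ p) → □(¬q ∧ p))), w0
2. □((r ∧ p) → (¬q ∧ p)), w0
3. ¬(□(r ∧ p) → □(¬q ∧ p)), w0
4. □(r ∧ p), w0
5. ¬□(¬q ∧ p), w0
6. (r ∧ p) → (¬q ∧ p), w0
7. r ∧ p, w0
8. r, w0
9. p, w0
10. ¬q ∧ p, w0
11. ¬q, w0
12. ¬(¬q ∧ p), w1
13. (r ∧ p) → (¬q ∧ p), w1
14. r ∧ p, w1
15. r, w1
16. p, w1
17. q, w1
18. ¬q ∧ p, w1
19. ¬q, w1
Accessibility: w0Rw0, w0Rw1, w1Rw1
Branch closes: q and ¬q both at w1.
Every branch closes; the branch above is one of them.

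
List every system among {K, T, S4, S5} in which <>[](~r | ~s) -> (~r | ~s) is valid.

S5

S5-tableau for the negation ~(<>[](~r | ~s) -> (~r | ~s)):
1. ~(<>[](~r | ~s) -> (~r | ~s)), 0
2. <>[](~r | ~s), 0
3. ~(~r | ~s), 0
4. r, 0
5. s, 0
6. [](~r | ~s), 1
7. ~r | ~s, 0
8. ~r | ~s, 1
9. ~s, 0
Accessibility: 0R0, 0R1, 1R0, 1R1
Branch closes: s and ~s both at 0.
Every branch closes (one shown): valid in S5.
S4-tableau for the negation ~(<>[](~r | ~s) -> (~r | ~s)):
1. ~(<>[](~r | ~s) -> (~r | ~s)), 0
2. <>[](~r | ~s), 0
3. ~(~r | ~s), 0
4. r, 0
5. s, 0
6. [](~r | ~s), 1
7. ~r | ~s, 1
8. ~s, 1
Accessibility: 0R0, 0R1, 1R1
Complete open branch: countermodel on an S4-frame, so not valid in S4, nor in K, T (the same frame is also a K-frame and a T-frame).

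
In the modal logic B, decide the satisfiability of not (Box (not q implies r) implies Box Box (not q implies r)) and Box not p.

Yes, satisfiable

1. not (Box (not q implies r) implies Box Box (not q implies r)) and Box not p, 0
2. not (Box (not q implies r) implies Box Box (not q implies r)), 0
3. Box not p, 0
4. Box (not q implies r), 0
5. not Box Box (not q implies r), 0
6. not p, 0
7. not q implies r, 0
8. r, 0
9. not Box (not q implies r), 1
10. not p, 1
11. not q implies r, 1
12. r, 1
13. not (not q implies r), 2
14. not q, 2
15. not r, 2
Accessibility: 0R0, 0R1, 1R0, 1R1, 1R2, 2R1, 2R2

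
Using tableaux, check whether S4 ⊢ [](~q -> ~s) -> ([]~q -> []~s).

Valid

Tableau for the negation ~([](~q -> ~s) -> ([]~q -> []~s)):
1. ~([](~q -> ~s) -> ([]~q -> []~s)), w0
2. [](~q -> ~s), w0
3. ~([]~q -> []~s), w0
4. []~q, w0
5. ~[]~s, w0
6. ~q -> ~s, w0
7. ~q, w0
8. ~s, w0
9. s, w1
10. ~q -> ~s, w1
11. ~q, w1
12. ~s, w1
Accessibility: w0Rw0, w0Rw1, w1Rw1
Branch closes: s and ~s both at w1.
All branches of the negation close; one closing branch shown above.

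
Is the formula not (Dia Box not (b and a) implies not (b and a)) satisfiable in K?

Satisfiable

1. not (Dia Box not (b and a) implies not (b and a)), w0
2. Dia Box not (b and a), w0
3. b and a, w0
4. b, w0
5. a, w0
6. Box not (b and a), w1
Accessibility: w0Rw1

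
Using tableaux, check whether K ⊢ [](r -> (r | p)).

Valid

Tableau for the negation ~[](r -> (r | p)):
1. ~[](r -> (r | p)), w0
2. ~(r -> (r | p)), w1
3. r, w1
4. ~(r | p), w1
5. ~r, w1
6. ~p, w1
Accessibility: w0Rw1
Branch closes: r and ~r both at w1.
All branches of the negation close; one closing branch shown above.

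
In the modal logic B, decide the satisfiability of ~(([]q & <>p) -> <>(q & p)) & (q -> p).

No, unsatisfiable

1. ~(([]q & <>p) -> <>(q & p)) & (q -> p), 0
2. ~(([]q & <>p) -> <>(q & p)), 0
3. q -> p, 0
4. []q & <>p, 0
5. ~<>(q & p), 0
6. []q, 0
7. <>p, 0
8. ~(q & p), 0
9. q, 0
10. p, 0
11. ~p, 0
Accessibility: 0R0
Branch closes: p and ~p both at 0.
All branches of the tableau close; one closing branch shown above.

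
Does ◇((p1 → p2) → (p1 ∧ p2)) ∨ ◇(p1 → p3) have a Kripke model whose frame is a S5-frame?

1. ◇((p1 → p2) → (p1 ∧ p2)) ∨ ◇(p1 → p3), w0
2. ◇(p1 → p3), w0
3. p1 → p3, w1
4. p3, w1
Accessibility: w0Rw0, w0Rw1, w1Rw0, w1Rw1

Satisfiable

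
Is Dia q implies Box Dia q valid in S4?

Invalid (countermodel exists)

Tableau for the negation not (Dia q implies Box Dia q):
1. not (Dia q implies Box Dia q), 0
2. Dia q, 0
3. not Box Dia q, 0
4. q, 1
5. not Dia q, 2
6. not q, 2
Accessibility: 0R0, 0R1, 0R2, 1R1, 2R2
The negation has an open branch (countermodel exists).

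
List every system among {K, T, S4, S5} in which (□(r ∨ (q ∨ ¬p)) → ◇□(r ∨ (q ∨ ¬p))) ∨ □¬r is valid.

T, S4, S5

K-tableau for the negation ¬((□(r ∨ (q ∨ ¬p)) → ◇□(r ∨ (q ∨ ¬p))) ∨ □¬r):
1. ¬((□(r ∨ (q ∨ ¬p)) → ◇□(r ∨ (q ∨ ¬p))) ∨ □¬r), u
2. ¬(□(r ∨ (q ∨ ¬p)) → ◇□(r ∨ (q ∨ ¬p))), u   [¬∨-rule on 1]
3. ¬□¬r, u   [¬∨-rule on 1]
4. □(r ∨ (q ∨ ¬p)), u   [¬→-rule on 2]
5. ¬◇□(r ∨ (q ∨ ¬p)), u   [¬→-rule on 2]
6. r, v   [¬□-rule on 3: fresh world v, uRv]
7. r ∨ (q ∨ ¬p), v   [□-rule on 4 via uRv]
8. ¬□(r ∨ (q ∨ ¬p)), v   [¬◇-rule on 5 via uRv]
9. q ∨ ¬p, v   [∨-rule on 7 (branches; this branch)]
10. ¬p, v   [∨-rule on 9 (branches; this branch)]
11. ¬(r ∨ (q ∨ ¬p)), w   [¬□-rule on 8: fresh world w, vRw]
12. ¬r, w   [¬∨-rule on 11]
13. ¬(q ∨ ¬p), w   [¬∨-rule on 11]
14. ¬q, w   [¬∨-rule on 13]
15. p, w   [¬∨-rule on 13]
Accessibility: uRv, vRw
Complete open branch: countermodel on a K-frame, so not valid in K.
T-tableau for the negation ¬((□(r ∨ (q ∨ ¬p)) → ◇□(r ∨ (q ∨ ¬p))) ∨ □¬r):
1. ¬((□(r ∨ (q ∨ ¬p)) → ◇□(r ∨ (q ∨ ¬p))) ∨ □¬r), u
2. ¬(□(r ∨ (q ∨ ¬p)) → ◇□(r ∨ (q ∨ ¬p))), u   [¬∨-rule on 1]
3. ¬□¬r, u   [¬∨-rule on 1]
4. □(r ∨ (q ∨ ¬p)), u   [¬→-rule on 2]
5. ¬◇□(r ∨ (q ∨ ¬p)), u   [¬→-rule on 2]
6. r ∨ (q ∨ ¬p), u   [□-rule on 4 via uRu]
7. ¬□(r ∨ (q ∨ ¬p)), u   [¬◇-rule on 5 via uRu]
8. q ∨ ¬p, u   [∨-rule on 6 (branches; this branch)]
9. ¬p, u   [∨-rule on 8 (branches; this branch)]
10. r, v   [¬□-rule on 3: fresh world v, uRv]
11. r ∨ (q ∨ ¬p), v   [□-rule on 4 via uRv]
12. ¬□(r ∨ (q ∨ ¬p)), v   [¬◇-rule on 5 via uRv]
13. q ∨ ¬p, v   [∨-rule on 11 (branches; this branch)]
14. ¬p, v   [∨-rule on 13 (branches; this branch)]
15. ¬(r ∨ (q ∨ ¬p)), w   [¬□-rule on 7: fresh world w, uRw]
16. ¬r, w   [¬∨-rule on 15]
17. ¬(q ∨ ¬p), w   [¬∨-rule on 15]
18. ¬q, w   [¬∨-rule on 17]
19. p, w   [¬∨-rule on 17]
20. r ∨ (q ∨ ¬p), w   [□-rule on 4 via uRw]
21. ¬□(r ∨ (q ∨ ¬p)), w   [¬◇-rule on 5 via uRw]
22. q ∨ ¬p, w   [∨-rule on 20 (branches; this branch)]
23. ¬p, w   [∨-rule on 22 (branches; this branch)]
Accessibility: uRu, uRv, uRw, vRv, wRw
Branch closes: p and ¬p both at w.
Every branch closes (one shown): valid in T, hence also in S4, S5 (every theorem of T is a theorem of S4 and S5).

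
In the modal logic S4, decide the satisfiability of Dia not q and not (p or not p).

1. Dia not q and not (p or not p), w0
2. Dia not q, w0   [and-rule on 1]
3. not (p or not p), w0   [and-rule on 1]
4. not p, w0   [neg-or-rule on 3]
5. p, w0   [neg-or-rule on 3]
Accessibility: w0Rw0
Branch closes: p and not p both at w0.
Every branch closes; the branch above is one of them.

Unsatisfiable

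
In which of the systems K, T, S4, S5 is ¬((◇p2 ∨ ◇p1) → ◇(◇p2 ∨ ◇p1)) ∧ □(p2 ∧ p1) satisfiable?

K-tableau for the formula:
1. ¬((◇p2 ∨ ◇p1) → ◇(◇p2 ∨ ◇p1)) ∧ □(p2 ∧ p1), u
2. ¬((◇p2 ∨ ◇p1) → ◇(◇p2 ∨ ◇p1)), u
3. □(p2 ∧ p1), u
4. ◇p2 ∨ ◇p1, u
5. ¬◇(◇p2 ∨ ◇p1), u
6. ◇p1, u
7. p1, v
8. p2 ∧ p1, v
9. p2, v
10. ¬(◇p2 ∨ ◇p1), v
11. ¬◇p2, v
12. ¬◇p1, v
Accessibility: uRv
Complete open branch: satisfiable in K.
T-tableau for the formula:
1. ¬((◇p2 ∨ ◇p1) → ◇(◇p2 ∨ ◇p1)) ∧ □(p2 ∧ p1), u
2. ¬((◇p2 ∨ ◇p1) → ◇(◇p2 ∨ ◇p1)), u
3. □(p2 ∧ p1), u
4. ◇p2 ∨ ◇p1, u
5. ¬◇(◇p2 ∨ ◇p1), u
6. p2 ∧ p1, u
7. p2, u
8. p1, u
9. ¬(◇p2 ∨ ◇p1), u
10. ¬◇p2, u
11. ¬◇p1, u
12. ¬p2, u
Accessibility: uRu
Branch closes: p2 and ¬p2 both at u.
Every branch closes (one shown): unsatisfiable in T, hence also in S4, S5 (every S4/S5-frame is a T-frame).

K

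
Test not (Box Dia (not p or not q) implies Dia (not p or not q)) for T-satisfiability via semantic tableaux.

1. not (Box Dia (not p or not q) implies Dia (not p or not q)), u
2. Box Dia (not p or not q), u
3. not Dia (not p or not q), u
4. Dia (not p or not q), u
5. not (not p or not q), u
6. p, u
7. q, u
8. not p or not q, v
9. Dia (not p or not q), v
10. not (not p or not q), v
11. p, v
12. q, v
13. not q, v
Accessibility: uRu, uRv, vRv
Branch closes: q and not q both at v.
(One branch shown.) All branches close.

Unsatisfiable (every branch closes)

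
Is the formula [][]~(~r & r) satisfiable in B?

Satisfiable (open branch found)

1. [][]~(~r & r), 0
2. []~(~r & r), 0
3. ~(~r & r), 0
4. ~r, 0
Accessibility: 0R0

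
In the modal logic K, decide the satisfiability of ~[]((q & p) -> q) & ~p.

No, unsatisfiable

1. ~[]((q & p) -> q) & ~p, 0
2. ~[]((q & p) -> q), 0
3. ~p, 0
4. ~((q & p) -> q), 1
5. q & p, 1
6. ~q, 1
7. q, 1
8. p, 1
Accessibility: 0R1
Branch closes: q and ~q both at 1.
(One branch shown.) All branches close.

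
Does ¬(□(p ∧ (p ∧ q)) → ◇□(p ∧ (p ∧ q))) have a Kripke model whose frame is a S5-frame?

No, unsatisfiable

1. ¬(□(p ∧ (p ∧ q)) → ◇□(p ∧ (p ∧ q))), u
2. □(p ∧ (p ∧ q)), u   [¬→-rule on 1]
3. ¬◇□(p ∧ (p ∧ q)), u   [¬→-rule on 1]
4. p ∧ (p ∧ q), u   [□-rule on 2 via uRu]
5. p, u   [∧-rule on 4]
6. p ∧ q, u   [∧-rule on 4]
7. q, u   [∧-rule on 6]
8. ¬□(p ∧ (p ∧ q)), u   [¬◇-rule on 3 via uRu]
9. ¬(p ∧ (p ∧ q)), v   [¬□-rule on 8: fresh world v, uRv]
10. p ∧ (p ∧ q), v   [□-rule on 2 via uRv]
11. p, v   [∧-rule on 10]
12. p ∧ q, v   [∧-rule on 10]
13. q, v   [∧-rule on 12]
14. ¬□(p ∧ (p ∧ q)), v   [¬◇-rule on 3 via uRv]
15. ¬(p ∧ q), v   [¬∧-rule on 9 (branches; this branch)]
16. ¬q, v   [¬∧-rule on 15 (branches; this branch)]
Accessibility: uRu, uRv, vRu, vRv
Branch closes: q and ¬q both at v.
Every branch closes; the branch above is one of them.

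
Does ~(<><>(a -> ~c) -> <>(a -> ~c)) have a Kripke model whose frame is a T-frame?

1. ~(<><>(a -> ~c) -> <>(a -> ~c)), w0
2. <><>(a -> ~c), w0   [~->-rule on 1]
3. ~<>(a -> ~c), w0   [~->-rule on 1]
4. ~(a -> ~c), w0   [~<>-rule on 3 via w0Rw0]
5. a, w0   [~->-rule on 4]
6. c, w0   [~->-rule on 4]
7. <>(a -> ~c), w1   [<>-rule on 2: fresh world w1, w0Rw1]
8. ~(a -> ~c), w1   [~<>-rule on 3 via w0Rw1]
9. a, w1   [~->-rule on 8]
10. c, w1   [~->-rule on 8]
11. a -> ~c, w2   [<>-rule on 7: fresh world w2, w1Rw2]
12. ~c, w2   [->-rule on 11 (branches; this branch)]
Accessibility: w0Rw0, w0Rw1, w1Rw1, w1Rw2, w2Rw2

Satisfiable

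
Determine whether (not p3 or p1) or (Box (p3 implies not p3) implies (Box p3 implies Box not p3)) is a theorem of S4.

Tableau for the negation not ((not p3 or p1) or (Box (p3 implies not p3) implies (Box p3 implies Box not p3))):
1. not ((not p3 or p1) or (Box (p3 implies not p3) implies (Box p3 implies Box not p3))), u
2. not (not p3 or p1), u   [neg-or-rule on 1]
3. not (Box (p3 implies not p3) implies (Box p3 implies Box not p3)), u   [neg-or-rule on 1]
4. p3, u   [neg-or-rule on 2]
5. not p1, u   [neg-or-rule on 2]
6. Box (p3 implies not p3), u   [neg-implies-rule on 3]
7. not (Box p3 implies Box not p3), u   [neg-implies-rule on 3]
8. Box p3, u   [neg-implies-rule on 7]
9. not Box not p3, u   [neg-implies-rule on 7]
10. p3 implies not p3, u   [Box-rule on 6 via uRu]
11. not p3, u   [implies-rule on 10 (branches; this branch)]
Accessibility: uRu
Branch closes: p3 and not p3 both at u.
All branches of the negation close; one closing branch shown above.

Valid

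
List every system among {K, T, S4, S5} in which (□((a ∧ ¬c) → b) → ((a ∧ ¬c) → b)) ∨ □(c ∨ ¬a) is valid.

T, S4, S5

T-tableau for the negation ¬((□((a ∧ ¬c) → b) → ((a ∧ ¬c) → b)) ∨ □(c ∨ ¬a)):
1. ¬((□((a ∧ ¬c) → b) → ((a ∧ ¬c) → b)) ∨ □(c ∨ ¬a)), u
2. ¬(□((a ∧ ¬c) → b) → ((a ∧ ¬c) → b)), u
3. ¬□(c ∨ ¬a), u
4. □((a ∧ ¬c) → b), u
5. ¬((a ∧ ¬c) → b), u
6. a ∧ ¬c, u
7. ¬b, u
8. a, u
9. ¬c, u
10. (a ∧ ¬c) → b, u
11. ¬(a ∧ ¬c), u
12. c, u
Accessibility: uRu
Branch closes: c and ¬c both at u.
Every branch closes (one shown): valid in T, hence also in S4, S5 (every theorem of T is a theorem of S4 and S5).
K-tableau for the negation ¬((□((a ∧ ¬c) → b) → ((a ∧ ¬c) → b)) ∨ □(c ∨ ¬a)):
1. ¬((□((a ∧ ¬c) → b) → ((a ∧ ¬c) → b)) ∨ □(c ∨ ¬a)), u
2. ¬(□((a ∧ ¬c) → b) → ((a ∧ ¬c) → b)), u
3. ¬□(c ∨ ¬a), u
4. □((a ∧ ¬c) → b), u
5. ¬((a ∧ ¬c) → b), u
6. a ∧ ¬c, u
7. ¬b, u
8. a, u
9. ¬c, u
10. ¬(c ∨ ¬a), v
11. ¬c, v
12. a, v
13. (a ∧ ¬c) → b, v
14. b, v
Accessibility: uRv
Complete open branch: countermodel on a K-frame, so not valid in K.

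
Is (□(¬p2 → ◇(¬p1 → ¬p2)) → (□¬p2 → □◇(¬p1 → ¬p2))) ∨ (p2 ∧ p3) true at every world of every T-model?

Valid

Tableau for the negation ¬((□(¬p2 → ◇(¬p1 → ¬p2)) → (□¬p2 → □◇(¬p1 → ¬p2))) ∨ (p2 ∧ p3)):
1. ¬((□(¬p2 → ◇(¬p1 → ¬p2)) → (□¬p2 → □◇(¬p1 → ¬p2))) ∨ (p2 ∧ p3)), u
2. ¬(□(¬p2 → ◇(¬p1 → ¬p2)) → (□¬p2 → □◇(¬p1 → ¬p2))), u
3. ¬(p2 ∧ p3), u
4. □(¬p2 → ◇(¬p1 → ¬p2)), u
5. ¬(□¬p2 → □◇(¬p1 → ¬p2)), u
6. □¬p2, u
7. ¬□◇(¬p1 → ¬p2), u
8. ¬p2 → ◇(¬p1 → ¬p2), u
9. ¬p2, u
10. ¬p3, u
11. ◇(¬p1 → ¬p2), u
12. ¬◇(¬p1 → ¬p2), v
13. ¬p2 → ◇(¬p1 → ¬p2), v
14. ¬p2, v
15. ¬(¬p1 → ¬p2), v
16. ¬p1, v
17. p2, v
Accessibility: uRu, uRv, vRv
Branch closes: p2 and ¬p2 both at v.
All branches of the negation close; one closing branch shown above.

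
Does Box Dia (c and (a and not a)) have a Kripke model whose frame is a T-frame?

1. Box Dia (c and (a and not a)), w0
2. Dia (c and (a and not a)), w0   [Box-rule on 1 via w0Rw0]
3. c and (a and not a), w1   [Dia-rule on 2: fresh world w1, w0Rw1]
4. c, w1   [and-rule on 3]
5. a and not a, w1   [and-rule on 3]
6. a, w1   [and-rule on 5]
7. not a, w1   [and-rule on 5]
Accessibility: w0Rw0, w0Rw1, w1Rw1
Branch closes: a and not a both at w1.
Every branch closes; the branch above is one of them.

Unsatisfiable (every branch closes)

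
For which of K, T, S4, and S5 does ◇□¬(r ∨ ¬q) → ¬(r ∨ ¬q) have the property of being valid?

S4-tableau for the negation ¬(◇□¬(r ∨ ¬q) → ¬(r ∨ ¬q)):
1. ¬(◇□¬(r ∨ ¬q) → ¬(r ∨ ¬q)), 0
2. ◇□¬(r ∨ ¬q), 0
3. r ∨ ¬q, 0
4. ¬q, 0
5. □¬(r ∨ ¬q), 1
6. ¬(r ∨ ¬q), 1
7. ¬r, 1
8. q, 1
Accessibility: 0R0, 0R1, 1R1
Complete open branch: countermodel on an S4-frame, so not valid in S4, nor in K, T (the same frame is also a K-frame and a T-frame).
S5-tableau for the negation ¬(◇□¬(r ∨ ¬q) → ¬(r ∨ ¬q)):
1. ¬(◇□¬(r ∨ ¬q) → ¬(r ∨ ¬q)), 0
2. ◇□¬(r ∨ ¬q), 0
3. r ∨ ¬q, 0
4. ¬q, 0
5. □¬(r ∨ ¬q), 1
6. ¬(r ∨ ¬q), 0
7. ¬r, 0
8. q, 0
Accessibility: 0R0, 0R1, 1R0, 1R1
Branch closes: q and ¬q both at 0.
Every branch closes (one shown): valid in S5.

S5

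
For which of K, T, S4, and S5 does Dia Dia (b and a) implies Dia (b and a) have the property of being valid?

S4-tableau for the negation not (Dia Dia (b and a) implies Dia (b and a)):
1. not (Dia Dia (b and a) implies Dia (b and a)), 0
2. Dia Dia (b and a), 0   [neg-implies-rule on 1]
3. not Dia (b and a), 0   [neg-implies-rule on 1]
4. not (b and a), 0   [neg-Dia-rule on 3 via 0R0]
5. not a, 0   [neg-and-rule on 4 (branches; this branch)]
6. Dia (b and a), 1   [Dia-rule on 2: fresh world 1, 0R1]
7. not (b and a), 1   [neg-Dia-rule on 3 via 0R1]
8. not a, 1   [neg-and-rule on 7 (branches; this branch)]
9. b and a, 2   [Dia-rule on 6: fresh world 2, 1R2]
10. b, 2   [and-rule on 9]
11. a, 2   [and-rule on 9]
12. not (b and a), 2   [neg-Dia-rule on 3 via 0R2]
13. not a, 2   [neg-and-rule on 12 (branches; this branch)]
Accessibility: 0R0, 0R1, 0R2, 1R1, 1R2, 2R2
Branch closes: a and not a both at 2.
Every branch closes (one shown): valid in S4, hence also in S5 (every theorem of S4 is a theorem of S5).
T-tableau for the negation not (Dia Dia (b and a) implies Dia (b and a)):
1. not (Dia Dia (b and a) implies Dia (b and a)), 0
2. Dia Dia (b and a), 0   [neg-implies-rule on 1]
3. not Dia (b and a), 0   [neg-implies-rule on 1]
4. not (b and a), 0   [neg-Dia-rule on 3 via 0R0]
5. not a, 0   [neg-and-rule on 4 (branches; this branch)]
6. Dia (b and a), 1   [Dia-rule on 2: fresh world 1, 0R1]
7. not (b and a), 1   [neg-Dia-rule on 3 via 0R1]
8. not a, 1   [neg-and-rule on 7 (branches; this branch)]
9. b and a, 2   [Dia-rule on 6: fresh world 2, 1R2]
10. b, 2   [and-rule on 9]
11. a, 2   [and-rule on 9]
Accessibility: 0R0, 0R1, 1R1, 1R2, 2R2
Complete open branch: countermodel on a T-frame, so not valid in T, nor in K (the same frame is also a K-frame).

S4, S5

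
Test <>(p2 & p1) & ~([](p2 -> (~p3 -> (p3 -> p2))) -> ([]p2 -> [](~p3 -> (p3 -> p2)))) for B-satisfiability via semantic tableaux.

1. <>(p2 & p1) & ~([](p2 -> (~p3 -> (p3 -> p2))) -> ([]p2 -> [](~p3 -> (p3 -> p2)))), 0
2. <>(p2 & p1), 0   [&-rule on 1]
3. ~([](p2 -> (~p3 -> (p3 -> p2))) -> ([]p2 -> [](~p3 -> (p3 -> p2)))), 0   [&-rule on 1]
4. [](p2 -> (~p3 -> (p3 -> p2))), 0   [~->-rule on 3]
5. ~([]p2 -> [](~p3 -> (p3 -> p2))), 0   [~->-rule on 3]
6. []p2, 0   [~->-rule on 5]
7. ~[](~p3 -> (p3 -> p2)), 0   [~->-rule on 5]
8. p2 -> (~p3 -> (p3 -> p2)), 0   [[]-rule on 4 via 0R0]
9. p2, 0   [[]-rule on 6 via 0R0]
10. ~p3 -> (p3 -> p2), 0   [->-rule on 8 (branches; this branch)]
11. p3 -> p2, 0   [->-rule on 10 (branches; this branch)]
12. p2 & p1, 1   [<>-rule on 2: fresh world 1, 0R1]
13. p2, 1   [&-rule on 12]
14. p1, 1   [&-rule on 12]
15. p2 -> (~p3 -> (p3 -> p2)), 1   [[]-rule on 4 via 0R1]
16. ~p3 -> (p3 -> p2), 1   [->-rule on 15 (branches; this branch)]
17. p3 -> p2, 1   [->-rule on 16 (branches; this branch)]
18. ~(~p3 -> (p3 -> p2)), 2   [~[]-rule on 7: fresh world 2, 0R2]
19. ~p3, 2   [~->-rule on 18]
20. ~(p3 -> p2), 2   [~->-rule on 18]
21. p3, 2   [~->-rule on 20]
22. ~p2, 2   [~->-rule on 20]
Accessibility: 0R0, 0R1, 0R2, 1R0, 1R1, 2R0, 2R2
Branch closes: p3 and ~p3 both at 2.
(One branch shown.) All branches close.

Unsatisfiable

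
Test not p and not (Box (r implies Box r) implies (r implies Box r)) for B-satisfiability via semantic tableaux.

1. not p and not (Box (r implies Box r) implies (r implies Box r)), 0
2. not p, 0
3. not (Box (r implies Box r) implies (r implies Box r)), 0
4. Box (r implies Box r), 0
5. not (r implies Box r), 0
6. r, 0
7. not Box r, 0
8. r implies Box r, 0
9. Box r, 0
10. not r, 1
11. r implies Box r, 1
12. r, 1
Accessibility: 0R0, 0R1, 1R0, 1R1
Branch closes: r and not r both at 1.
Every branch closes; the branch above is one of them.

Unsatisfiable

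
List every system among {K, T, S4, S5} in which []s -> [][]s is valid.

T-tableau for the negation ~([]s -> [][]s):
1. ~([]s -> [][]s), w0
2. []s, w0   [~->-rule on 1]
3. ~[][]s, w0   [~->-rule on 1]
4. s, w0   [[]-rule on 2 via w0Rw0]
5. ~[]s, w1   [~[]-rule on 3: fresh world w1, w0Rw1]
6. s, w1   [[]-rule on 2 via w0Rw1]
7. ~s, w2   [~[]-rule on 5: fresh world w2, w1Rw2]
Accessibility: w0Rw0, w0Rw1, w1Rw1, w1Rw2, w2Rw2
Complete open branch: countermodel on a T-frame, so not valid in T, nor in K (the same frame is also a K-frame).
S4-tableau for the negation ~([]s -> [][]s):
1. ~([]s -> [][]s), w0
2. []s, w0   [~->-rule on 1]
3. ~[][]s, w0   [~->-rule on 1]
4. s, w0   [[]-rule on 2 via w0Rw0]
5. ~[]s, w1   [~[]-rule on 3: fresh world w1, w0Rw1]
6. s, w1   [[]-rule on 2 via w0Rw1]
7. ~s, w2   [~[]-rule on 5: fresh world w2, w1Rw2]
8. s, w2   [[]-rule on 2 via w0Rw2]
Accessibility: w0Rw0, w0Rw1, w0Rw2, w1Rw1, w1Rw2, w2Rw2
Branch closes: s and ~s both at w2.
Every branch closes (one shown): valid in S4, hence also in S5 (every theorem of S4 is a theorem of S5).

S4, S5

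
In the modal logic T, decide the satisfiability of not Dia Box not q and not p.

Yes, satisfiable

1. not Dia Box not q and not p, u
2. not Dia Box not q, u
3. not p, u
4. not Box not q, u
5. q, v
6. not Box not q, v
7. q, w
Accessibility: uRu, uRv, vRv, vRw, wRw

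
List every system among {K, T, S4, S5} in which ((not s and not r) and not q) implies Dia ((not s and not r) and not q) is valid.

T-tableau for the negation not (((not s and not r) and not q) implies Dia ((not s and not r) and not q)):
1. not (((not s and not r) and not q) implies Dia ((not s and not r) and not q)), w0
2. (not s and not r) and not q, w0
3. not Dia ((not s and not r) and not q), w0
4. not s and not r, w0
5. not q, w0
6. not s, w0
7. not r, w0
8. not ((not s and not r) and not q), w0
9. not (not s and not r), w0
10. r, w0
Accessibility: w0Rw0
Branch closes: r and not r both at w0.
Every branch closes (one shown): valid in T, hence also in S4, S5 (every theorem of T is a theorem of S4 and S5).
K-tableau for the negation not (((not s and not r) and not q) implies Dia ((not s and not r) and not q)):
1. not (((not s and not r) and not q) implies Dia ((not s and not r) and not q)), w0
2. (not s and not r) and not q, w0
3. not Dia ((not s and not r) and not q), w0
4. not s and not r, w0
5. not q, w0
6. not s, w0
7. not r, w0
Complete open branch: countermodel on a K-frame, so not valid in K.

T, S4, S5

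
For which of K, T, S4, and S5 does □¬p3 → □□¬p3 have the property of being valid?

S4, S5

S4-tableau for the negation ¬(□¬p3 → □□¬p3):
1. ¬(□¬p3 → □□¬p3), w0
2. □¬p3, w0
3. ¬□□¬p3, w0
4. ¬p3, w0
5. ¬□¬p3, w1
6. ¬p3, w1
7. p3, w2
8. ¬p3, w2
Accessibility: w0Rw0, w0Rw1, w0Rw2, w1Rw1, w1Rw2, w2Rw2
Branch closes: p3 and ¬p3 both at w2.
Every branch closes (one shown): valid in S4, hence also in S5 (every theorem of S4 is a theorem of S5).
T-tableau for the negation ¬(□¬p3 → □□¬p3):
1. ¬(□¬p3 → □□¬p3), w0
2. □¬p3, w0
3. ¬□□¬p3, w0
4. ¬p3, w0
5. ¬□¬p3, w1
6. ¬p3, w1
7. p3, w2
Accessibility: w0Rw0, w0Rw1, w1Rw1, w1Rw2, w2Rw2
Complete open branch: countermodel on a T-frame, so not valid in T, nor in K (the same frame is also a K-frame).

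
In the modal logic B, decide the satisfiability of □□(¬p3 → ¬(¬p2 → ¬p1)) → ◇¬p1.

1. □□(¬p3 → ¬(¬p2 → ¬p1)) → ◇¬p1, u
2. ◇¬p1, u
3. ¬p1, v
Accessibility: uRu, uRv, vRu, vRv

Satisfiable (open branch found)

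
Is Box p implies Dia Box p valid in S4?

Tableau for the negation not (Box p implies Dia Box p):
1. not (Box p implies Dia Box p), 0
2. Box p, 0
3. not Dia Box p, 0
4. p, 0
5. not Box p, 0
6. not p, 1
7. p, 1
Accessibility: 0R0, 0R1, 1R1
Branch closes: p and not p both at 1.
Every branch of the negation's tableau closes; the branch above is one of them.

Valid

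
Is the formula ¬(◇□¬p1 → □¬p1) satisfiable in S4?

1. ¬(◇□¬p1 → □¬p1), w0
2. ◇□¬p1, w0   [¬→-rule on 1]
3. ¬□¬p1, w0   [¬→-rule on 1]
4. □¬p1, w1   [◇-rule on 2: fresh world w1, w0Rw1]
5. ¬p1, w1   [□-rule on 4 via w1Rw1]
6. p1, w2   [¬□-rule on 3: fresh world w2, w0Rw2]
Accessibility: w0Rw0, w0Rw1, w0Rw2, w1Rw1, w2Rw2

Yes, satisfiable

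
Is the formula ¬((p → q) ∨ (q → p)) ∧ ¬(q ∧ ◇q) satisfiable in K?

Unsatisfiable

1. ¬((p → q) ∨ (q → p)) ∧ ¬(q ∧ ◇q), 0
2. ¬((p → q) ∨ (q → p)), 0   [∧-rule on 1]
3. ¬(q ∧ ◇q), 0   [∧-rule on 1]
4. ¬(p → q), 0   [¬∨-rule on 2]
5. ¬(q → p), 0   [¬∨-rule on 2]
6. p, 0   [¬→-rule on 4]
7. ¬q, 0   [¬→-rule on 4]
8. q, 0   [¬→-rule on 5]
9. ¬p, 0   [¬→-rule on 5]
Branch closes: q and ¬q both at 0.
Every branch closes; the branch above is one of them.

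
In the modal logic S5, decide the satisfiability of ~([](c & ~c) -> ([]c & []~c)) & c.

Unsatisfiable

1. ~([](c & ~c) -> ([]c & []~c)) & c, 0
2. ~([](c & ~c) -> ([]c & []~c)), 0
3. c, 0
4. [](c & ~c), 0
5. ~([]c & []~c), 0
6. c & ~c, 0
7. ~c, 0
Accessibility: 0R0
Branch closes: c and ~c both at 0.
(One branch shown.) All branches close.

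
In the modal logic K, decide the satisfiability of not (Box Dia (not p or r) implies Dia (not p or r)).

Yes, satisfiable

1. not (Box Dia (not p or r) implies Dia (not p or r)), w0
2. Box Dia (not p or r), w0
3. not Dia (not p or r), w0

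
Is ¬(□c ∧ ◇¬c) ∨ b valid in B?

Tableau for the negation ¬(¬(□c ∧ ◇¬c) ∨ b):
1. ¬(¬(□c ∧ ◇¬c) ∨ b), 0
2. □c ∧ ◇¬c, 0
3. ¬b, 0
4. □c, 0
5. ◇¬c, 0
6. c, 0
7. ¬c, 1
8. c, 1
Accessibility: 0R0, 0R1, 1R0, 1R1
Branch closes: c and ¬c both at 1.
Every branch of the negation's tableau closes; the branch above is one of them.

Yes, valid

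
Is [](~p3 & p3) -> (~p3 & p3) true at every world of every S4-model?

Valid in S4

Tableau for the negation ~([](~p3 & p3) -> (~p3 & p3)):
1. ~([](~p3 & p3) -> (~p3 & p3)), u
2. [](~p3 & p3), u
3. ~(~p3 & p3), u
4. ~p3 & p3, u
5. ~p3, u
6. p3, u
Accessibility: uRu
Branch closes: p3 and ~p3 both at u.
Every branch of the negation's tableau closes; the branch above is one of them.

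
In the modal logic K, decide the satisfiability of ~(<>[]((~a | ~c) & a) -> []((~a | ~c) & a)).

1. ~(<>[]((~a | ~c) & a) -> []((~a | ~c) & a)), 0
2. <>[]((~a | ~c) & a), 0   [~->-rule on 1]
3. ~[]((~a | ~c) & a), 0   [~->-rule on 1]
4. []((~a | ~c) & a), 1   [<>-rule on 2: fresh world 1, 0R1]
5. ~((~a | ~c) & a), 2   [~[]-rule on 3: fresh world 2, 0R2]
6. ~a, 2   [~&-rule on 5 (branches; this branch)]
Accessibility: 0R1, 0R2

Satisfiable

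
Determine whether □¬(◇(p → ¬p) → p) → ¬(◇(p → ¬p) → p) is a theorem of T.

Tableau for the negation ¬(□¬(◇(p → ¬p) → p) → ¬(◇(p → ¬p) → p)):
1. ¬(□¬(◇(p → ¬p) → p) → ¬(◇(p → ¬p) → p)), w0
2. □¬(◇(p → ¬p) → p), w0
3. ◇(p → ¬p) → p, w0
4. ¬(◇(p → ¬p) → p), w0
5. ◇(p → ¬p), w0
6. ¬p, w0
7. ¬◇(p → ¬p), w0
8. ¬(p → ¬p), w0
9. p, w0
Accessibility: w0Rw0
Branch closes: p and ¬p both at w0.
All branches of the negation close; one closing branch shown above.

Valid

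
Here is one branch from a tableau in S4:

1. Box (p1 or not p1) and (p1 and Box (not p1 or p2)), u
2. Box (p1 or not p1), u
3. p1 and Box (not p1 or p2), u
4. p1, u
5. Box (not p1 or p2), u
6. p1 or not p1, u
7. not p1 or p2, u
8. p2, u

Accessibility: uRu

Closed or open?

Not closed

No atom appears with both signs at the same world.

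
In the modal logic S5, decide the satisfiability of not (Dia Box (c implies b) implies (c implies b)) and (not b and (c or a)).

1. not (Dia Box (c implies b) implies (c implies b)) and (not b and (c or a)), u
2. not (Dia Box (c implies b) implies (c implies b)), u
3. not b and (c or a), u
4. Dia Box (c implies b), u
5. not (c implies b), u
6. not b, u
7. c or a, u
8. c, u
9. a, u
10. Box (c implies b), v
11. c implies b, u
12. c implies b, v
13. b, u
Accessibility: uRu, uRv, vRu, vRv
Branch closes: b and not b both at u.
Every branch closes; the branch above is one of them.

Unsatisfiable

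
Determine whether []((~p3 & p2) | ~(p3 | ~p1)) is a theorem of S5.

Tableau for the negation ~[]((~p3 & p2) | ~(p3 | ~p1)):
1. ~[]((~p3 & p2) | ~(p3 | ~p1)), 0
2. ~((~p3 & p2) | ~(p3 | ~p1)), 1   [~[]-rule on 1: fresh world 1, 0R1]
3. ~(~p3 & p2), 1   [~|-rule on 2]
4. p3 | ~p1, 1   [~|-rule on 2]
5. ~p2, 1   [~&-rule on 3 (branches; this branch)]
6. ~p1, 1   [|-rule on 4 (branches; this branch)]
Accessibility: 0R0, 0R1, 1R0, 1R1
The negation has an open branch (countermodel exists).

No, not valid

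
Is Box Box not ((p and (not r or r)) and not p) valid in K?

Tableau for the negation not Box Box not ((p and (not r or r)) and not p):
1. not Box Box not ((p and (not r or r)) and not p), u
2. not Box not ((p and (not r or r)) and not p), v
3. (p and (not r or r)) and not p, w
4. p and (not r or r), w
5. not p, w
6. p, w
7. not r or r, w
Accessibility: uRv, vRw
Branch closes: p and not p both at w.
All branches of the negation close; one closing branch shown above.

Valid in K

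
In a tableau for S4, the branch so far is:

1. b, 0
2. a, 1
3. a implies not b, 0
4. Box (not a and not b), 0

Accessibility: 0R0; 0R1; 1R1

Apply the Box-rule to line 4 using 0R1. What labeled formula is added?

not a and not b, 1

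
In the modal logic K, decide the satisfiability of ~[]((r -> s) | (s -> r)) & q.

1. ~[]((r -> s) | (s -> r)) & q, 0
2. ~[]((r -> s) | (s -> r)), 0   [&-rule on 1]
3. q, 0   [&-rule on 1]
4. ~((r -> s) | (s -> r)), 1   [~[]-rule on 2: fresh world 1, 0R1]
5. ~(r -> s), 1   [~|-rule on 4]
6. ~(s -> r), 1   [~|-rule on 4]
7. r, 1   [~->-rule on 5]
8. ~s, 1   [~->-rule on 5]
9. s, 1   [~->-rule on 6]
10. ~r, 1   [~->-rule on 6]
Accessibility: 0R1
Branch closes: s and ~s both at 1.
Every branch closes; the branch above is one of them.

Unsatisfiable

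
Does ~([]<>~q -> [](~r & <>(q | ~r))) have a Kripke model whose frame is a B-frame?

Satisfiable

1. ~([]<>~q -> [](~r & <>(q | ~r))), u
2. []<>~q, u
3. ~[](~r & <>(q | ~r)), u
4. <>~q, u
5. ~(~r & <>(q | ~r)), v
6. <>~q, v
7. ~<>(q | ~r), v
8. ~(q | ~r), u
9. ~q, u
10. r, u
11. ~(q | ~r), v
12. ~q, v
13. r, v
14. ~q, w
15. <>~q, w
16. ~q, x
17. ~(q | ~r), x
18. r, x
19. ~q, y
Accessibility: uRu, uRv, uRw, vRu, vRv, vRx, wRu, wRw, wRy, xRv, xRx, yRw, yRy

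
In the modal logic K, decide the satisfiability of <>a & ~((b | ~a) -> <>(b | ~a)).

1. <>a & ~((b | ~a) -> <>(b | ~a)), 0
2. <>a, 0   [&-rule on 1]
3. ~((b | ~a) -> <>(b | ~a)), 0   [&-rule on 1]
4. b | ~a, 0   [~->-rule on 3]
5. ~<>(b | ~a), 0   [~->-rule on 3]
6. ~a, 0   [|-rule on 4 (branches; this branch)]
7. a, 1   [<>-rule on 2: fresh world 1, 0R1]
8. ~(b | ~a), 1   [~<>-rule on 5 via 0R1]
9. ~b, 1   [~|-rule on 8]
Accessibility: 0R1

Satisfiable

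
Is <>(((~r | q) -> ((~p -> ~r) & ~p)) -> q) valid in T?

No, not valid

Tableau for the negation ~<>(((~r | q) -> ((~p -> ~r) & ~p)) -> q):
1. ~<>(((~r | q) -> ((~p -> ~r) & ~p)) -> q), u
2. ~(((~r | q) -> ((~p -> ~r) & ~p)) -> q), u
3. (~r | q) -> ((~p -> ~r) & ~p), u
4. ~q, u
5. (~p -> ~r) & ~p, u
6. ~p -> ~r, u
7. ~p, u
8. ~r, u
Accessibility: uRu
The negation has an open branch (countermodel exists).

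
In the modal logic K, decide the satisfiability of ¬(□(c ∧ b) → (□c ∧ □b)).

1. ¬(□(c ∧ b) → (□c ∧ □b)), u
2. □(c ∧ b), u
3. ¬(□c ∧ □b), u
4. ¬□b, u
5. ¬b, v
6. c ∧ b, v
7. c, v
8. b, v
Accessibility: uRv
Branch closes: b and ¬b both at v.
Every branch closes; the branch above is one of them.

No, unsatisfiable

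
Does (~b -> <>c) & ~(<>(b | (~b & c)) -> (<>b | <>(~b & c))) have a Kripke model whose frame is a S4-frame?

Unsatisfiable

1. (~b -> <>c) & ~(<>(b | (~b & c)) -> (<>b | <>(~b & c))), w0
2. ~b -> <>c, w0
3. ~(<>(b | (~b & c)) -> (<>b | <>(~b & c))), w0
4. <>(b | (~b & c)), w0
5. ~(<>b | <>(~b & c)), w0
6. ~<>b, w0
7. ~<>(~b & c), w0
8. ~b, w0
9. ~(~b & c), w0
10. <>c, w0
11. ~c, w0
12. b | (~b & c), w1
13. ~b, w1
14. ~(~b & c), w1
15. ~b & c, w1
16. c, w1
17. ~c, w1
Accessibility: w0Rw0, w0Rw1, w1Rw1
Branch closes: c and ~c both at w1.
(One branch shown.) All branches close.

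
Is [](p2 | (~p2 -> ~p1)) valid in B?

Invalid (countermodel exists)

Tableau for the negation ~[](p2 | (~p2 -> ~p1)):
1. ~[](p2 | (~p2 -> ~p1)), w0
2. ~(p2 | (~p2 -> ~p1)), w1
3. ~p2, w1
4. ~(~p2 -> ~p1), w1
5. p1, w1
Accessibility: w0Rw0, w0Rw1, w1Rw0, w1Rw1
The negation has an open branch (countermodel exists).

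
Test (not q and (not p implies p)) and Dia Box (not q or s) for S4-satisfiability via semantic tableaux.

1. (not q and (not p implies p)) and Dia Box (not q or s), u
2. not q and (not p implies p), u
3. Dia Box (not q or s), u
4. not q, u
5. not p implies p, u
6. p, u
7. Box (not q or s), v
8. not q or s, v
9. s, v
Accessibility: uRu, uRv, vRv

Satisfiable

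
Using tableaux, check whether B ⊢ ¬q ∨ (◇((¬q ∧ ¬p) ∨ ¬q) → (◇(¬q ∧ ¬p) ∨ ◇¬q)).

Yes, valid

Tableau for the negation ¬(¬q ∨ (◇((¬q ∧ ¬p) ∨ ¬q) → (◇(¬q ∧ ¬p) ∨ ◇¬q))):
1. ¬(¬q ∨ (◇((¬q ∧ ¬p) ∨ ¬q) → (◇(¬q ∧ ¬p) ∨ ◇¬q))), 0
2. q, 0   [¬∨-rule on 1]
3. ¬(◇((¬q ∧ ¬p) ∨ ¬q) → (◇(¬q ∧ ¬p) ∨ ◇¬q)), 0   [¬∨-rule on 1]
4. ◇((¬q ∧ ¬p) ∨ ¬q), 0   [¬→-rule on 3]
5. ¬(◇(¬q ∧ ¬p) ∨ ◇¬q), 0   [¬→-rule on 3]
6. ¬◇(¬q ∧ ¬p), 0   [¬∨-rule on 5]
7. ¬◇¬q, 0   [¬∨-rule on 5]
8. ¬(¬q ∧ ¬p), 0   [¬◇-rule on 6 via 0R0]
9. p, 0   [¬∧-rule on 8 (branches; this branch)]
10. (¬q ∧ ¬p) ∨ ¬q, 1   [◇-rule on 4: fresh world 1, 0R1]
11. ¬(¬q ∧ ¬p), 1   [¬◇-rule on 6 via 0R1]
12. q, 1   [¬◇-rule on 7 via 0R1]
13. ¬q ∧ ¬p, 1   [∨-rule on 10 (branches; this branch)]
14. ¬q, 1   [∧-rule on 13]
15. ¬p, 1   [∧-rule on 13]
Accessibility: 0R0, 0R1, 1R0, 1R1
Branch closes: q and ¬q both at 1.
All branches of the negation close; one closing branch shown above.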